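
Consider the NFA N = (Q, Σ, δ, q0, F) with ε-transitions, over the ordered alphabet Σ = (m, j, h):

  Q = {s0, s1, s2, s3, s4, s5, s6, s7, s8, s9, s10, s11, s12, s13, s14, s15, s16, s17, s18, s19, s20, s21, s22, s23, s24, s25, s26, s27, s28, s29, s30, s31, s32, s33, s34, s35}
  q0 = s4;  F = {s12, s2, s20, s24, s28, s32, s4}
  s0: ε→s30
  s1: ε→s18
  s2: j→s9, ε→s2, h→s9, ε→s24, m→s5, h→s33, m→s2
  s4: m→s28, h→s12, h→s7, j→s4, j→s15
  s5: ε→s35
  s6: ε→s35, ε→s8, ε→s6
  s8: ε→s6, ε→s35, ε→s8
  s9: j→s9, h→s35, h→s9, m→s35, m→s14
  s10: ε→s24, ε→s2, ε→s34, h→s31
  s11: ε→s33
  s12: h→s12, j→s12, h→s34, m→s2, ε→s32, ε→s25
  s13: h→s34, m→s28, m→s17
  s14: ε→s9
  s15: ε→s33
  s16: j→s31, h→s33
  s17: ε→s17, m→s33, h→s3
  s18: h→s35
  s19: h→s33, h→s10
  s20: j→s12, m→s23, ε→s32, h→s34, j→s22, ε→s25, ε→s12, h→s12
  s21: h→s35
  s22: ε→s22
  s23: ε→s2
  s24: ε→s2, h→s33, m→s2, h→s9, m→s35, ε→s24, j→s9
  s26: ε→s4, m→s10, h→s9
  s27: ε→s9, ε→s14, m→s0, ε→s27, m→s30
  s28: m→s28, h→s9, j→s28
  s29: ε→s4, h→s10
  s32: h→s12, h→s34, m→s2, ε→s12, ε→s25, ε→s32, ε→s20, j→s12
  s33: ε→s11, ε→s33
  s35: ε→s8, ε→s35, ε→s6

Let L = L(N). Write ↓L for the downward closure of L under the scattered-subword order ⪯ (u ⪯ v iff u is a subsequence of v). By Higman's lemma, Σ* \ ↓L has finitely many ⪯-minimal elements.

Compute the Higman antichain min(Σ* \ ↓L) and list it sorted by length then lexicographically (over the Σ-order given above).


|Q|=36, |F|=7, |δ|=94 (41 ε).
min D↑ (5 st, q0=0, F={3}): 0:m→1,j→0,h→2 1:m→1,j→1,h→3 2:m→4,j→2,h→2 3:m→3,j→3,h→3 4:m→4,j→3,h→3 (ε-aug+det+¬).
'mh': |S_i|=[21, 12, 7] end={s11,s14,s33,s35,s6,s8,s9} rej; 2/2 single-dels accept.
'hmj': run [21, 18, 11, 5] end={s14,s35,s6,s8,s9} ∉↓L; 3/3 del acc.
2 minimals (antichain).

A = [mh, hmj].


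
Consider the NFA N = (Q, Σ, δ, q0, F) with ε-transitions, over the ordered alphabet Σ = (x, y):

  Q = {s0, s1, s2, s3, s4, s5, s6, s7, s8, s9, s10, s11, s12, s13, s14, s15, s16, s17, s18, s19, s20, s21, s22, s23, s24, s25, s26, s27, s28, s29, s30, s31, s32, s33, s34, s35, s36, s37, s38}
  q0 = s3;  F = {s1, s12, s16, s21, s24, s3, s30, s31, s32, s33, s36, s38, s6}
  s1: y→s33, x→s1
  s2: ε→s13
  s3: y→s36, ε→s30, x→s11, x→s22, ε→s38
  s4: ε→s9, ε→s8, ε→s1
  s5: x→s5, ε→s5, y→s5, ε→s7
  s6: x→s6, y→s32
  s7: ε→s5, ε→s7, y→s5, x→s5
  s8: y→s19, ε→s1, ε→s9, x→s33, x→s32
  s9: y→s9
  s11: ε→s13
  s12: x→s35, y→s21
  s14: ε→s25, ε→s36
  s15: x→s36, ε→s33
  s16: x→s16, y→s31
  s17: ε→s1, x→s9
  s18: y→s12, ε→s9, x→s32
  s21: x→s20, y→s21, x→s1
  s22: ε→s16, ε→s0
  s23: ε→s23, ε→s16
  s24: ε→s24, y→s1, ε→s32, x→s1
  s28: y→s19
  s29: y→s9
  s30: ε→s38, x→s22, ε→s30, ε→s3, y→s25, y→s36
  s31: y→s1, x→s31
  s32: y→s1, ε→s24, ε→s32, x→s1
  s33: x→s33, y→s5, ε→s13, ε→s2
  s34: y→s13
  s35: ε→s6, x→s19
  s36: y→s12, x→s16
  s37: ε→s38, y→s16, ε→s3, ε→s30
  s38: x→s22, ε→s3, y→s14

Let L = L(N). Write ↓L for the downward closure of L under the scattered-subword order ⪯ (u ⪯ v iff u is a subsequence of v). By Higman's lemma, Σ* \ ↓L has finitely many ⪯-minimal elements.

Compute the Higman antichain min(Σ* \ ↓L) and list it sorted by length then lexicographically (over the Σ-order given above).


|Q|=39, |F|=13, |δ|=82 (36 ε).
min D↑ (11 st, q0=0, F={10}): 0:x→1,y→2 1:x→1,y→3 2:x→1,y→4 3:x→3,y→5 4:x→6,y→7 5:x→5,y→8 6:x→6,y→9 7:x→5,y→7 8:x→8,y→10 9:x→5,y→5 10:x→10,y→10 [Hopcroft].
'xyyyy': |S_i|=[25, 17, 9, 6, 5, 2] end={s5,s7} ∉↓L; 5/5 single-dels accept.
'yyyxyy': N↓-sim [25, 19, 15, 10, 7, 5, 2] end={s5,s7} ∉↓L; 6/6 del acc.
2 words, ⪯-incomp.

Antichain: [xyyyy, yyyxyy].


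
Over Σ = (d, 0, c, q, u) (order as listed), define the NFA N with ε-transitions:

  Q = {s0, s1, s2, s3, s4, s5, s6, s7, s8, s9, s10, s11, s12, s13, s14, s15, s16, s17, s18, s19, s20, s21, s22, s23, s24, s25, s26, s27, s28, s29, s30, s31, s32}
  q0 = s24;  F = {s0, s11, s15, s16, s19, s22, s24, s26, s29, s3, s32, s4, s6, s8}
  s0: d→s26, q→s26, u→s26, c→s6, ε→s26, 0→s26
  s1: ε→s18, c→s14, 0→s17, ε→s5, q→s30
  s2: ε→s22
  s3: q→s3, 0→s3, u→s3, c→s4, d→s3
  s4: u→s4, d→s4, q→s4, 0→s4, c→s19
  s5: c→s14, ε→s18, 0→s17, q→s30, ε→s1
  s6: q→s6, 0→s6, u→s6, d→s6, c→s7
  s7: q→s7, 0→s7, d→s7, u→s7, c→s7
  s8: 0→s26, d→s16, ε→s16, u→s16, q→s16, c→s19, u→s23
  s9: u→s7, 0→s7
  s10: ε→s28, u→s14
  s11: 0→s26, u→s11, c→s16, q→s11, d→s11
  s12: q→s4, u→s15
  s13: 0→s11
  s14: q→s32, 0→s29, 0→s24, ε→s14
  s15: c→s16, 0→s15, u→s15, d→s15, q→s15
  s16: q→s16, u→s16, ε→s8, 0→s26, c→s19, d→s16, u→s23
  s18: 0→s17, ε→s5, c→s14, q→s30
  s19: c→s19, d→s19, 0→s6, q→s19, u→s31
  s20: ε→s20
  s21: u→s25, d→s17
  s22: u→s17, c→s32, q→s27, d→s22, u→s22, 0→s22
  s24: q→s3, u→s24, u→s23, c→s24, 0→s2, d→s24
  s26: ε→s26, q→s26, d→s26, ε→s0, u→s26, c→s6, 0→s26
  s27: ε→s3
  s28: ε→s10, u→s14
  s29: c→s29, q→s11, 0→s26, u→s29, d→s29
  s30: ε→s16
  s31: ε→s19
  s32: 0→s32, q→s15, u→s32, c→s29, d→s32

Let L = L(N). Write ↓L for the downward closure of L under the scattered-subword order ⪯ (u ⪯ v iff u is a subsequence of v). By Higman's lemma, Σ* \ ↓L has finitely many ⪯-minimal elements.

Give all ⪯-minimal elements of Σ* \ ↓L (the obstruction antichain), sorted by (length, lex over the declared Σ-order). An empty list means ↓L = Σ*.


min(Σ*\↓L) = [qcc0c, 0cc0cc].

|Q|=33, |F|=14, |δ|=118 (18 ε).
min D↑ (13 st, q0=0, F={12}): 0:d→0,0→1,c→0,q→2,u→0 1:d→1,0→1,c→3,q→2,u→1 2:d→2,0→2,c→4,q→2,u→2 3:d→3,0→3,c→5,q→6,u→3 4:d→4,0→4,c→7,q→4,u→4 5:d→5,0→8,c→5,q→9,u→5 6:d→6,0→6,c→10,q→6,u→6 7:d→7,0→11,c→7,q→7,u→7 8:d→8,0→8,c→11,q→8,u→8 9:d→9,0→8,c→10,q→9,u→9 10:d→10,0→8,c→7,q→10,u→10 11:d→11,0→11,c→12,q→11,u→11 12:d→12,0→12,c→12,q→12,u→12 (ε-aug+det+¬).
'qcc0c': |S_i|=[20, 14, 10, 4, 2, 1] end={s7} — reject; 5/5 deletions ∈↓L.
'0cc0cc': N↓-sim [20, 19, 14, 11, 4, 2, 1] end={s7} rej; 6/6 deletions ∈↓L.
2 minimals (antichain).


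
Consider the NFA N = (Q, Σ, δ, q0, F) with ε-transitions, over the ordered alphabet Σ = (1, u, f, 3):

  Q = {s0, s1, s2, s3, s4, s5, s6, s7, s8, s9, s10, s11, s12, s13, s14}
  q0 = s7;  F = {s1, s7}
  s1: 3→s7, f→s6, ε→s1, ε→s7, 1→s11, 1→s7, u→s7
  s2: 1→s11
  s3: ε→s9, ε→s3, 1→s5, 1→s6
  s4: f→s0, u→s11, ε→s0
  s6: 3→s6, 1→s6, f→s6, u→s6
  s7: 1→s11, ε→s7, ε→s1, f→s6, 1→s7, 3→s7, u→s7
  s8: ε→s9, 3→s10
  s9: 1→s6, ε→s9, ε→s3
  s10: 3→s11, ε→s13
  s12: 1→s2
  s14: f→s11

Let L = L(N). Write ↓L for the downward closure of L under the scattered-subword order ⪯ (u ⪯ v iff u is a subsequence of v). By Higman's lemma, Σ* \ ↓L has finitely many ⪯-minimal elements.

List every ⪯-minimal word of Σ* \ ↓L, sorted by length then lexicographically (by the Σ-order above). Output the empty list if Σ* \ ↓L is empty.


min(Σ*\↓L) = [f].

|Q|=15, |F|=2, |δ|=35 (11 ε).
min D↑ (2 st, q0=0, F={1}): 0:1→0,u→0,f→1,3→0 1:1→1,u→1,f→1,3→1 (ε-aug+det+¬).
'f': N↓-sim [4, 1] end={s6} ∉↓L; 1/1 del acc.
1 words, ⪯-incomp.


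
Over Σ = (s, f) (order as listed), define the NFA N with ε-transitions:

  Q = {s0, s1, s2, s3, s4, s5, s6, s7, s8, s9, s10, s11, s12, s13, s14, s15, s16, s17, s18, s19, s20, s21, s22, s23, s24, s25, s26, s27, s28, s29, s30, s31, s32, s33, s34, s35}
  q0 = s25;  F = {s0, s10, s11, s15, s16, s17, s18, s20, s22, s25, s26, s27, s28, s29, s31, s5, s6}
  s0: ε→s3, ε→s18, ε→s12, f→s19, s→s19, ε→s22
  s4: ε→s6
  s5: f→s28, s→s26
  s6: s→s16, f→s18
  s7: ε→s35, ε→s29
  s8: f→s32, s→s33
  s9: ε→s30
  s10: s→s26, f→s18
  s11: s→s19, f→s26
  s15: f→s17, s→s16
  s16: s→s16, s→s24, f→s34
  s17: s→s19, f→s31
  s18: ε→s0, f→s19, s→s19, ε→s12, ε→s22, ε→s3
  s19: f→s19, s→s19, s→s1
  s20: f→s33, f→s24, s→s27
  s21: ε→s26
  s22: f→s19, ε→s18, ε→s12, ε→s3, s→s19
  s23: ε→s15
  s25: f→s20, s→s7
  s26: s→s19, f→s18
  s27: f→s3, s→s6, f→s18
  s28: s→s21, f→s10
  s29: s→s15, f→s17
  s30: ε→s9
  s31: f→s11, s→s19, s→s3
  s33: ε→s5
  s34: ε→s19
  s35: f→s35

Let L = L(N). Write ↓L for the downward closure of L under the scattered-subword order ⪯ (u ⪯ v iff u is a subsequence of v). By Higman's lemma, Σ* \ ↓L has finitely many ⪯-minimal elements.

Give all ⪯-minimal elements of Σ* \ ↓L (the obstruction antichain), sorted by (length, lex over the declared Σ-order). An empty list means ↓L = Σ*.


|Q|=36, |F|=17, |δ|=64 (20 ε).
min D↑ (16 st, q0=0, F={8}): 0:s→1,f→2 1:s→3,f→4 2:s→5,f→6 3:s→7,f→4 4:s→8,f→9 5:s→10,f→11 6:s→12,f→13 7:s→7,f→8 8:s→8,f→8 9:s→8,f→14 10:s→7,f→11 11:s→8,f→8 12:s→8,f→11 13:s→12,f→15 14:s→8,f→12 15:s→12,f→11 [Hopcroft].
'sfs': |S_i|=[27, 21, 13, 3] end={s1,s19,s3} — reject; 3/3 single-dels accept.
'sssf': run [27, 21, 16, 6, 3] end={s1,s19,s34} rej; 4/4 single-dels accept.
'fsff': |S_i|=[27, 23, 14, 8, 2] end={s1,s19} rej; 4/4 del acc.
'ffss': |S_i|=[27, 23, 18, 9, 2] end={s1,s19} — reject; 4/4 del acc.
'fffffs': N↓-sim [27, 23, 18, 13, 10, 8, 2] end={s1,s19} rej; 6/6 single-dels accept.
'ffffff': N↓-sim [27, 23, 18, 13, 10, 8, 3] end={s1,s19,s35} ∉↓L; 6/6 single-dels accept.
6 obstructions.

min(Σ*\↓L) = [sfs, sssf, fsff, ffss, fffffs, ffffff].


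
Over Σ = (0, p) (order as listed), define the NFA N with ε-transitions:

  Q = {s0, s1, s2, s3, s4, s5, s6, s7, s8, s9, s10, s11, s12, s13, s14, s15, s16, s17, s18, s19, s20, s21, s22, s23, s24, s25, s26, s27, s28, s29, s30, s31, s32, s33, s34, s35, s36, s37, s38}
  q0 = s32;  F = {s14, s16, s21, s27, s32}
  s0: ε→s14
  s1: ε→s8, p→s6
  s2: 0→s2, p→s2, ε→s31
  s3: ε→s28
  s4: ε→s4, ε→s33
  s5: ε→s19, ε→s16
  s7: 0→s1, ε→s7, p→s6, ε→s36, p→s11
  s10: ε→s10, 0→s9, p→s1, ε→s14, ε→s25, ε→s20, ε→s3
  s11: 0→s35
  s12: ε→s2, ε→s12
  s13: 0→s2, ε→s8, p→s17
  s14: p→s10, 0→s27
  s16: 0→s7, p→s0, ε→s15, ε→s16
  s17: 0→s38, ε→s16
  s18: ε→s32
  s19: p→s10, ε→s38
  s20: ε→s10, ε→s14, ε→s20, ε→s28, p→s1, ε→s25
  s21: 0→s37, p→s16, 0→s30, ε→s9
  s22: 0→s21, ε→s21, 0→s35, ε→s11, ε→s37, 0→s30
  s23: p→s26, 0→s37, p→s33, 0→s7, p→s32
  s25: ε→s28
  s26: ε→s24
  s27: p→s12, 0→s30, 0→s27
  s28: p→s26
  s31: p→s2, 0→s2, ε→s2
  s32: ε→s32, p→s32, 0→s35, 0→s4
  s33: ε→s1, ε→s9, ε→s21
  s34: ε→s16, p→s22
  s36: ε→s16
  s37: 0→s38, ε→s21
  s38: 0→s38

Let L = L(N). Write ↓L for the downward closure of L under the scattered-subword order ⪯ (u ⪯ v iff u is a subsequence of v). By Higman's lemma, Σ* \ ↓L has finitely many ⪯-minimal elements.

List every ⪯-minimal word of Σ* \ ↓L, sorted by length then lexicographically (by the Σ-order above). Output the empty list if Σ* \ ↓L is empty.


|Q|=39, |F|=5, |δ|=83 (42 ε).
min D↑ (6 st, q0=0, F={5}): 0:0→1,p→0 1:0→1,p→2 2:0→2,p→3 3:0→4,p→3 4:0→4,p→5 5:0→5,p→5 (ε-aug+det+¬).
'0pp0p': run [30, 29, 24, 20, 7, 3] end={s12,s2,s31} — reject; 5/5 del acc.
1 obstructions.

A = [0pp0p].


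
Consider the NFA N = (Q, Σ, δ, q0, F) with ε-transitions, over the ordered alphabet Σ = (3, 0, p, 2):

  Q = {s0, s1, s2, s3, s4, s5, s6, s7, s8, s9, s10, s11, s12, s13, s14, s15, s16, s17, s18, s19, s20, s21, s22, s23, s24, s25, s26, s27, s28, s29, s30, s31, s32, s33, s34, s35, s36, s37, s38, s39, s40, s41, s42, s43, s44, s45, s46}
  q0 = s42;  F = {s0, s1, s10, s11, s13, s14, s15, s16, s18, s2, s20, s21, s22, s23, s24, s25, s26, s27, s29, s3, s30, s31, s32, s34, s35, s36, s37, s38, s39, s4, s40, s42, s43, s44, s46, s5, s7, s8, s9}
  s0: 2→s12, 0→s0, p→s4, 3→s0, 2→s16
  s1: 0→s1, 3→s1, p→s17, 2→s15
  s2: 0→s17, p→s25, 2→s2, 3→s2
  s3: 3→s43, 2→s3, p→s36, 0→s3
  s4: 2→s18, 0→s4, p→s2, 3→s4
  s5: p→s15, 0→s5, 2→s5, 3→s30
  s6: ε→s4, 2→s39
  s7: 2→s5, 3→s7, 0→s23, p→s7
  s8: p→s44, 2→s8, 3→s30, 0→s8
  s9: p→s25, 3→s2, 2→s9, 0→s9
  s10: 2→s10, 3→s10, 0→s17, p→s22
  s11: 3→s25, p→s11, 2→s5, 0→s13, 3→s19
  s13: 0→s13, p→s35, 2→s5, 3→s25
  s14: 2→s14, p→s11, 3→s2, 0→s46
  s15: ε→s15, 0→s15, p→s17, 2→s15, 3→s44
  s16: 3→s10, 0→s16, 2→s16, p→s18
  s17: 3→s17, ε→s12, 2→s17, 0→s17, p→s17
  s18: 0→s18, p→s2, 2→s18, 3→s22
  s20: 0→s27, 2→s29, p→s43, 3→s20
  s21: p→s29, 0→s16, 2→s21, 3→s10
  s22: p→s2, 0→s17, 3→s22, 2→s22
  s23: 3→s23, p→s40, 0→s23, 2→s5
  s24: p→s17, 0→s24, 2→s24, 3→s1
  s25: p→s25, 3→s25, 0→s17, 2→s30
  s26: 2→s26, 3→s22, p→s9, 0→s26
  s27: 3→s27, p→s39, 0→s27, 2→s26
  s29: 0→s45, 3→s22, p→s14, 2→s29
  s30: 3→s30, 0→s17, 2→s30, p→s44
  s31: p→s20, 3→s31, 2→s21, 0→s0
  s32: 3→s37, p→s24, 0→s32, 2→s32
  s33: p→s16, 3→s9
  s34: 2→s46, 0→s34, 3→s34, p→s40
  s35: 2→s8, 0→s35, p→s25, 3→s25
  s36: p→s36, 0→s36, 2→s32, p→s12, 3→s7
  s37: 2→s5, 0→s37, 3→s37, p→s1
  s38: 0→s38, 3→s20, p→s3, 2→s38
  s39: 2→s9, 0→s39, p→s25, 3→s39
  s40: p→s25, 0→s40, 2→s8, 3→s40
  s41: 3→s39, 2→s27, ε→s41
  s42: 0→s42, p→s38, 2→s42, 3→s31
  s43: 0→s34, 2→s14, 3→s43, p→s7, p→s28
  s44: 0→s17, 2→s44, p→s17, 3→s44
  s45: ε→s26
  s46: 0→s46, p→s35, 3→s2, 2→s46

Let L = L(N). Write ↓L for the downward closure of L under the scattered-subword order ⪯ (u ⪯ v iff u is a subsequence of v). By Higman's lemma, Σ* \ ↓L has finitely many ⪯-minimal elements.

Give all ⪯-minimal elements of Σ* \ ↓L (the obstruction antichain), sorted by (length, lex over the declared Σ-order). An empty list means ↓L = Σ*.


Antichain: [3230, 30pp0, ppp2pp].

|Q|=47, |F|=39, |δ|=174 (5 ε).
min D↑ (40 st, q0=0, F={22}): 0:3→1,0→0,p→2,2→0 1:3→1,0→3,p→4,2→5 2:3→4,0→2,p→6,2→2 3:3→3,0→3,p→7,2→8 4:3→4,0→9,p→10,2→11 5:3→12,0→8,p→11,2→5 6:3→10,0→6,p→13,2→6 7:3→7,0→7,p→14,2→15 8:3→12,0→8,p→15,2→8 9:3→9,0→9,p→16,2→17 10:3→10,0→18,p→19,2→20 11:3→21,0→17,p→20,2→11 12:3→12,0→22,p→21,2→12 13:3→19,0→13,p→13,2→23 14:3→14,0→22,p→24,2→14 15:3→21,0→15,p→14,2→15 16:3→16,0→16,p→24,2→25 17:3→21,0→17,p→25,2→17 18:3→18,0→18,p→26,2→27 19:3→19,0→28,p→19,2→29 20:3→14,0→27,p→30,2→20 21:3→21,0→22,p→14,2→21 22:3→22,0→22,p→22,2→22 23:3→31,0→23,p→32,2→23 24:3→24,0→22,p→24,2→33 25:3→14,0→25,p→24,2→25 26:3→26,0→26,p→24,2→34 27:3→14,0→27,p→35,2→27 28:3→28,0→28,p→26,2→29 29:3→33,0→29,p→36,2→29 30:3→24,0→37,p→30,2→29 31:3→31,0→31,p→38,2→29 32:3→38,0→32,p→22,2→32 33:3→33,0→22,p→39,2→33 34:3→33,0→34,p→39,2→34 35:3→24,0→35,p→24,2→34 36:3→39,0→36,p→22,2→36 37:3→24,0→37,p→35,2→29 38:3→38,0→38,p→22,2→36 39:3→39,0→22,p→22,2→39 (ε-aug+det+¬).
'3230': N↓-sim [44, 38, 24, 9, 2] end={s12,s17} — reject; 4/4 single-dels accept.
'30pp0': |S_i|=[44, 38, 28, 16, 6, 2] end={s12,s17} ∉↓L; 5/5 deletions ∈↓L.
'ppp2pp': |S_i|=[44, 38, 29, 21, 11, 6, 2] end={s12,s17} — reject; 6/6 deletions ∈↓L.
3 minimals (antichain).


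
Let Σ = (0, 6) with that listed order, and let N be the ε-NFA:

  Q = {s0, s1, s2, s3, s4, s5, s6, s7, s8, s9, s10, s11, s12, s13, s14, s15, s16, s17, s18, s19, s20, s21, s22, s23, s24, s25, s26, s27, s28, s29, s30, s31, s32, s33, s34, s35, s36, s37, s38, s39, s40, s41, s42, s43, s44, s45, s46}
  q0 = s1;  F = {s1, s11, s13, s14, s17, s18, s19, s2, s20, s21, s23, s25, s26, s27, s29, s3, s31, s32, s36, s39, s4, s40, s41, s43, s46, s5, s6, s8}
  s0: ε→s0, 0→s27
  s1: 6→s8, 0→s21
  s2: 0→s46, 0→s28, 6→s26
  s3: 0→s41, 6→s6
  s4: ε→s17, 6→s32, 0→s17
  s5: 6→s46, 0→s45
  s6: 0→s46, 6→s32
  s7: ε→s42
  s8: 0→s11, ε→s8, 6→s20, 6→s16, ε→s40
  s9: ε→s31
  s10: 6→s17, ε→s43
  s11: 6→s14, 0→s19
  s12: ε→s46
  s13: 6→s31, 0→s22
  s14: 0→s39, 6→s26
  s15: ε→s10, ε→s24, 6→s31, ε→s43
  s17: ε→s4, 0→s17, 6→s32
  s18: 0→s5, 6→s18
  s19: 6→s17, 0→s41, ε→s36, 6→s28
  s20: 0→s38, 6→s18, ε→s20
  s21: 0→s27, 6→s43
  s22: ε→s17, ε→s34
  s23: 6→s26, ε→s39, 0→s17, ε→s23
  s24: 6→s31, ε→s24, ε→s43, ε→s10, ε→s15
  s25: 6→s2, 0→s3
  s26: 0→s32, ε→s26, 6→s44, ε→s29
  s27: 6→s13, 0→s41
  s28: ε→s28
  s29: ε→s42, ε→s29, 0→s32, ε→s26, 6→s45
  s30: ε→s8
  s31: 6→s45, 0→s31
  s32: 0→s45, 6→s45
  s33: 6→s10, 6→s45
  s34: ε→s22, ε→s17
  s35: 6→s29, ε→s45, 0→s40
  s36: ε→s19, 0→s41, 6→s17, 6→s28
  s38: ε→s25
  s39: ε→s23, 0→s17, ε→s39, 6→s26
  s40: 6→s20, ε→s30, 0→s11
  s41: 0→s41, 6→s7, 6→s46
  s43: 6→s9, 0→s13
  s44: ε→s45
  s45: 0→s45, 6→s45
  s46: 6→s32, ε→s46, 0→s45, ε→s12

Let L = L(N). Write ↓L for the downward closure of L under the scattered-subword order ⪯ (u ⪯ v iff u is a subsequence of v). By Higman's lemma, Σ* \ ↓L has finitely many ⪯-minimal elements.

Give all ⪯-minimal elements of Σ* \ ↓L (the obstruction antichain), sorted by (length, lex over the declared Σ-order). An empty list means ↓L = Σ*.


min(Σ*\↓L) = [0666, 00060, 66600, 600660].

|Q|=47, |F|=28, |δ|=111 (40 ε).
min D↑ (24 st, q0=0, F={16}): 0:0→1,6→2 1:0→3,6→4 2:0→5,6→6 3:0→7,6→8 4:0→8,6→9 5:0→10,6→11 6:0→12,6→13 7:0→7,6→14 8:0→15,6→9 9:0→9,6→16 10:0→7,6→15 11:0→17,6→18 12:0→19,6→20 13:0→21,6→13 14:0→16,6→22 15:0→15,6→22 16:0→16,6→16 17:0→15,6→18 18:0→22,6→16 19:0→7,6→23 20:0→14,6→18 21:0→16,6→14 22:0→16,6→16 23:0→14,6→22.
'0666': run [40, 33, 23, 8, 2] end={s44,s45} — reject; 4/4 single-dels accept.
'00060': N↓-sim [40, 33, 24, 12, 6, 1] end={s45} ∉↓L; 5/5 single-dels accept.
'66600': run [40, 37, 27, 14, 6, 1] end={s45} ∉↓L; 5/5 single-dels accept.
'600660': |S_i|=[40, 37, 29, 22, 13, 3, 1] end={s45} rej; 6/6 single-dels accept.
4 obstructions.


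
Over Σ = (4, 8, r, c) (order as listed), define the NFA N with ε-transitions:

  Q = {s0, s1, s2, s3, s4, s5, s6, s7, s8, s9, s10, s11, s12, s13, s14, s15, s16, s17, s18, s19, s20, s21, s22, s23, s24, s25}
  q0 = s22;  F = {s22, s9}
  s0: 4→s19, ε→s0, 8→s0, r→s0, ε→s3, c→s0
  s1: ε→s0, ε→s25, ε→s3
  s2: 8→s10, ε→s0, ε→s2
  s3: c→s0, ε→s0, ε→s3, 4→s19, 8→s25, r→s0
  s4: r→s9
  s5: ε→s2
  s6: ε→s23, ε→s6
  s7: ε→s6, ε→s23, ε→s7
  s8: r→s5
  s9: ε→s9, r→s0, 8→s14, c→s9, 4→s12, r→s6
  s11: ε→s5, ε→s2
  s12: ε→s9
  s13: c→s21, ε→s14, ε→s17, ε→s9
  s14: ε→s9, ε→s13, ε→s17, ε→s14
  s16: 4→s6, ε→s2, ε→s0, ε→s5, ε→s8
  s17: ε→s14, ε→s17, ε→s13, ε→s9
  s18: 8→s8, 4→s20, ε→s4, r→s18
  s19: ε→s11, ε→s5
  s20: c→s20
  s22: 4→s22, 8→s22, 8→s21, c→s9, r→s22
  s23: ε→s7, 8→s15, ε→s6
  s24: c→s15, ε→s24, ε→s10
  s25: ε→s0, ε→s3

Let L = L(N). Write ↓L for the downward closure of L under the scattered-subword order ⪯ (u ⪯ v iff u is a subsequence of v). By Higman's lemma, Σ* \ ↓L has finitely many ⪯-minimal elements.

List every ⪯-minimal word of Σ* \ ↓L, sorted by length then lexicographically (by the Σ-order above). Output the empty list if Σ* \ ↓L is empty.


A = [cr].

|Q|=26, |F|=2, |δ|=72 (43 ε).
min D↑ (3 st, q0=0, F={2}): 0:4→0,8→0,r→0,c→1 1:4→1,8→1,r→2,c→1 2:4→2,8→2,r→2,c→2.
'cr': N↓-sim [19, 18, 12] end={s0,s10,s11,s15,s19,s2,s23,s25,s3,s5,s6,s7} ∉↓L; 2/2 single-dels accept.
1 obstructions.


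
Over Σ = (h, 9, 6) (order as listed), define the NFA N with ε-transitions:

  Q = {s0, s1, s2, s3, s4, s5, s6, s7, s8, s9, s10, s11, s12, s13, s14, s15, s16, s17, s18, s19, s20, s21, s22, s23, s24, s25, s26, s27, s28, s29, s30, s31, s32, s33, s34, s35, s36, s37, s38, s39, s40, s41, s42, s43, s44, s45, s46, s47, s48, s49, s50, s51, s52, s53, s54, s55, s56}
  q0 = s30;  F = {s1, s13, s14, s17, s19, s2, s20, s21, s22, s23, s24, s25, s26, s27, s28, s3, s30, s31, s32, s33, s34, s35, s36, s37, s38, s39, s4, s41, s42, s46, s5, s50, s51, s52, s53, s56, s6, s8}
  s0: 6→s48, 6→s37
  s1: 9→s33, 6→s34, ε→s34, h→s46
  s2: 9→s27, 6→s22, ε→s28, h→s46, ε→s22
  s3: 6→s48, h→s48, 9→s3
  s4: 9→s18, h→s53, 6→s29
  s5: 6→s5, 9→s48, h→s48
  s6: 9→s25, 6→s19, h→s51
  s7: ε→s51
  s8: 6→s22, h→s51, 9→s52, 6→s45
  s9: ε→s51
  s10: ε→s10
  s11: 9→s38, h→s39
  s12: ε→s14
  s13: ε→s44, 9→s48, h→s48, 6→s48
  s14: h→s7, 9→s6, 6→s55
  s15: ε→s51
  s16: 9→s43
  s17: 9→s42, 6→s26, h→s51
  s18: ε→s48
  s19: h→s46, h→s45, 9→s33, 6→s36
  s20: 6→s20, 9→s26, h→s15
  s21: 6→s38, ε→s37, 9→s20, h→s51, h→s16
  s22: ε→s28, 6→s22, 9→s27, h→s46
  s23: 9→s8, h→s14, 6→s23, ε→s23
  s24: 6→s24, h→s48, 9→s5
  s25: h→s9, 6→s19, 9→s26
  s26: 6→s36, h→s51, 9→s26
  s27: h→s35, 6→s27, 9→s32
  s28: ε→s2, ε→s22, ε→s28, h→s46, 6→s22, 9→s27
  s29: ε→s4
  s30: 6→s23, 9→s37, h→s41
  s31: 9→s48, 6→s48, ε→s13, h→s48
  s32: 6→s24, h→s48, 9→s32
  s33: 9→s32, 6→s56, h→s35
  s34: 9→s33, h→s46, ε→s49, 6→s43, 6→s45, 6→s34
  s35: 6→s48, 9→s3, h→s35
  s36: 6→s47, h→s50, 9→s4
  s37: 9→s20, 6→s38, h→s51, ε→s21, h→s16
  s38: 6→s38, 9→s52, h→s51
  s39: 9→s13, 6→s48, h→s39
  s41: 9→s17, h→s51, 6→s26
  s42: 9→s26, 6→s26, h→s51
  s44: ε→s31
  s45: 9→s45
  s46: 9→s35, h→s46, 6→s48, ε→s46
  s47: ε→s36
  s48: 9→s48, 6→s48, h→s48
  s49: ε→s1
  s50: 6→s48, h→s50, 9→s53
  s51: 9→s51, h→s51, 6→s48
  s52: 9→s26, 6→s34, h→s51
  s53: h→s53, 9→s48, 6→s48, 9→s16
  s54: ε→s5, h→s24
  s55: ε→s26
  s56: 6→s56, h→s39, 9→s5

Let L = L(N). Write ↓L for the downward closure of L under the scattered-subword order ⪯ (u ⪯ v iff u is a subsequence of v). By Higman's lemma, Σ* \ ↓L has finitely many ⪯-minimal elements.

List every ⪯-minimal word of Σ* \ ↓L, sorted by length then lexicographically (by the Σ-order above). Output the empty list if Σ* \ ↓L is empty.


|Q|=57, |F|=38, |δ|=157 (26 ε).
min D↑ (34 st, q0=0, F={11}): 0:h→1,9→2,6→3 1:h→4,9→5,6→6 2:h→4,9→7,6→8 3:h→9,9→10,6→3 4:h→4,9→4,6→11 5:h→4,9→12,6→6 6:h→4,9→6,6→13 7:h→4,9→6,6→7 8:h→4,9→14,6→8 9:h→4,9→15,6→6 10:h→4,9→14,6→16 11:h→11,9→11,6→11 12:h→4,9→6,6→6 13:h→17,9→18,6→13 14:h→4,9→6,6→19 15:h→4,9→20,6→21 16:h→22,9→23,6→16 17:h→17,9→24,6→11 18:h→24,9→11,6→18 19:h→22,9→25,6→19 20:h→4,9→6,6→21 21:h→22,9→25,6→13 22:h→22,9→26,6→11 23:h→26,9→27,6→23 24:h→24,9→11,6→11 25:h→26,9→27,6→28 26:h→26,9→29,6→11 27:h→11,9→27,6→30 28:h→31,9→32,6→28 29:h→11,9→29,6→11 30:h→11,9→32,6→30 31:h→31,9→33,6→11 32:h→11,9→11,6→32 33:h→11,9→11,6→11 [Hopcroft].
'hh6': N↓-sim [51, 36, 16, 1] end={s48} — reject; 3/3 single-dels accept.
'9h6': N↓-sim [51, 45, 16, 1] end={s48} ∉↓L; 3/3 deletions ∈↓L.
'h6699': |S_i|=[51, 36, 27, 17, 11, 4] end={s16,s18,s43,s48} rej; 5/5 del acc.
'999699': |S_i|=[51, 45, 36, 24, 17, 11, 4] end={s16,s18,s43,s48} — reject; 6/6 deletions ∈↓L.
'69699h': |S_i|=[51, 45, 38, 31, 20, 12, 1] end={s48} — reject; 6/6 single-dels accept.
5 obstructions.

A = [hh6, 9h6, h6699, 999699, 69699h].


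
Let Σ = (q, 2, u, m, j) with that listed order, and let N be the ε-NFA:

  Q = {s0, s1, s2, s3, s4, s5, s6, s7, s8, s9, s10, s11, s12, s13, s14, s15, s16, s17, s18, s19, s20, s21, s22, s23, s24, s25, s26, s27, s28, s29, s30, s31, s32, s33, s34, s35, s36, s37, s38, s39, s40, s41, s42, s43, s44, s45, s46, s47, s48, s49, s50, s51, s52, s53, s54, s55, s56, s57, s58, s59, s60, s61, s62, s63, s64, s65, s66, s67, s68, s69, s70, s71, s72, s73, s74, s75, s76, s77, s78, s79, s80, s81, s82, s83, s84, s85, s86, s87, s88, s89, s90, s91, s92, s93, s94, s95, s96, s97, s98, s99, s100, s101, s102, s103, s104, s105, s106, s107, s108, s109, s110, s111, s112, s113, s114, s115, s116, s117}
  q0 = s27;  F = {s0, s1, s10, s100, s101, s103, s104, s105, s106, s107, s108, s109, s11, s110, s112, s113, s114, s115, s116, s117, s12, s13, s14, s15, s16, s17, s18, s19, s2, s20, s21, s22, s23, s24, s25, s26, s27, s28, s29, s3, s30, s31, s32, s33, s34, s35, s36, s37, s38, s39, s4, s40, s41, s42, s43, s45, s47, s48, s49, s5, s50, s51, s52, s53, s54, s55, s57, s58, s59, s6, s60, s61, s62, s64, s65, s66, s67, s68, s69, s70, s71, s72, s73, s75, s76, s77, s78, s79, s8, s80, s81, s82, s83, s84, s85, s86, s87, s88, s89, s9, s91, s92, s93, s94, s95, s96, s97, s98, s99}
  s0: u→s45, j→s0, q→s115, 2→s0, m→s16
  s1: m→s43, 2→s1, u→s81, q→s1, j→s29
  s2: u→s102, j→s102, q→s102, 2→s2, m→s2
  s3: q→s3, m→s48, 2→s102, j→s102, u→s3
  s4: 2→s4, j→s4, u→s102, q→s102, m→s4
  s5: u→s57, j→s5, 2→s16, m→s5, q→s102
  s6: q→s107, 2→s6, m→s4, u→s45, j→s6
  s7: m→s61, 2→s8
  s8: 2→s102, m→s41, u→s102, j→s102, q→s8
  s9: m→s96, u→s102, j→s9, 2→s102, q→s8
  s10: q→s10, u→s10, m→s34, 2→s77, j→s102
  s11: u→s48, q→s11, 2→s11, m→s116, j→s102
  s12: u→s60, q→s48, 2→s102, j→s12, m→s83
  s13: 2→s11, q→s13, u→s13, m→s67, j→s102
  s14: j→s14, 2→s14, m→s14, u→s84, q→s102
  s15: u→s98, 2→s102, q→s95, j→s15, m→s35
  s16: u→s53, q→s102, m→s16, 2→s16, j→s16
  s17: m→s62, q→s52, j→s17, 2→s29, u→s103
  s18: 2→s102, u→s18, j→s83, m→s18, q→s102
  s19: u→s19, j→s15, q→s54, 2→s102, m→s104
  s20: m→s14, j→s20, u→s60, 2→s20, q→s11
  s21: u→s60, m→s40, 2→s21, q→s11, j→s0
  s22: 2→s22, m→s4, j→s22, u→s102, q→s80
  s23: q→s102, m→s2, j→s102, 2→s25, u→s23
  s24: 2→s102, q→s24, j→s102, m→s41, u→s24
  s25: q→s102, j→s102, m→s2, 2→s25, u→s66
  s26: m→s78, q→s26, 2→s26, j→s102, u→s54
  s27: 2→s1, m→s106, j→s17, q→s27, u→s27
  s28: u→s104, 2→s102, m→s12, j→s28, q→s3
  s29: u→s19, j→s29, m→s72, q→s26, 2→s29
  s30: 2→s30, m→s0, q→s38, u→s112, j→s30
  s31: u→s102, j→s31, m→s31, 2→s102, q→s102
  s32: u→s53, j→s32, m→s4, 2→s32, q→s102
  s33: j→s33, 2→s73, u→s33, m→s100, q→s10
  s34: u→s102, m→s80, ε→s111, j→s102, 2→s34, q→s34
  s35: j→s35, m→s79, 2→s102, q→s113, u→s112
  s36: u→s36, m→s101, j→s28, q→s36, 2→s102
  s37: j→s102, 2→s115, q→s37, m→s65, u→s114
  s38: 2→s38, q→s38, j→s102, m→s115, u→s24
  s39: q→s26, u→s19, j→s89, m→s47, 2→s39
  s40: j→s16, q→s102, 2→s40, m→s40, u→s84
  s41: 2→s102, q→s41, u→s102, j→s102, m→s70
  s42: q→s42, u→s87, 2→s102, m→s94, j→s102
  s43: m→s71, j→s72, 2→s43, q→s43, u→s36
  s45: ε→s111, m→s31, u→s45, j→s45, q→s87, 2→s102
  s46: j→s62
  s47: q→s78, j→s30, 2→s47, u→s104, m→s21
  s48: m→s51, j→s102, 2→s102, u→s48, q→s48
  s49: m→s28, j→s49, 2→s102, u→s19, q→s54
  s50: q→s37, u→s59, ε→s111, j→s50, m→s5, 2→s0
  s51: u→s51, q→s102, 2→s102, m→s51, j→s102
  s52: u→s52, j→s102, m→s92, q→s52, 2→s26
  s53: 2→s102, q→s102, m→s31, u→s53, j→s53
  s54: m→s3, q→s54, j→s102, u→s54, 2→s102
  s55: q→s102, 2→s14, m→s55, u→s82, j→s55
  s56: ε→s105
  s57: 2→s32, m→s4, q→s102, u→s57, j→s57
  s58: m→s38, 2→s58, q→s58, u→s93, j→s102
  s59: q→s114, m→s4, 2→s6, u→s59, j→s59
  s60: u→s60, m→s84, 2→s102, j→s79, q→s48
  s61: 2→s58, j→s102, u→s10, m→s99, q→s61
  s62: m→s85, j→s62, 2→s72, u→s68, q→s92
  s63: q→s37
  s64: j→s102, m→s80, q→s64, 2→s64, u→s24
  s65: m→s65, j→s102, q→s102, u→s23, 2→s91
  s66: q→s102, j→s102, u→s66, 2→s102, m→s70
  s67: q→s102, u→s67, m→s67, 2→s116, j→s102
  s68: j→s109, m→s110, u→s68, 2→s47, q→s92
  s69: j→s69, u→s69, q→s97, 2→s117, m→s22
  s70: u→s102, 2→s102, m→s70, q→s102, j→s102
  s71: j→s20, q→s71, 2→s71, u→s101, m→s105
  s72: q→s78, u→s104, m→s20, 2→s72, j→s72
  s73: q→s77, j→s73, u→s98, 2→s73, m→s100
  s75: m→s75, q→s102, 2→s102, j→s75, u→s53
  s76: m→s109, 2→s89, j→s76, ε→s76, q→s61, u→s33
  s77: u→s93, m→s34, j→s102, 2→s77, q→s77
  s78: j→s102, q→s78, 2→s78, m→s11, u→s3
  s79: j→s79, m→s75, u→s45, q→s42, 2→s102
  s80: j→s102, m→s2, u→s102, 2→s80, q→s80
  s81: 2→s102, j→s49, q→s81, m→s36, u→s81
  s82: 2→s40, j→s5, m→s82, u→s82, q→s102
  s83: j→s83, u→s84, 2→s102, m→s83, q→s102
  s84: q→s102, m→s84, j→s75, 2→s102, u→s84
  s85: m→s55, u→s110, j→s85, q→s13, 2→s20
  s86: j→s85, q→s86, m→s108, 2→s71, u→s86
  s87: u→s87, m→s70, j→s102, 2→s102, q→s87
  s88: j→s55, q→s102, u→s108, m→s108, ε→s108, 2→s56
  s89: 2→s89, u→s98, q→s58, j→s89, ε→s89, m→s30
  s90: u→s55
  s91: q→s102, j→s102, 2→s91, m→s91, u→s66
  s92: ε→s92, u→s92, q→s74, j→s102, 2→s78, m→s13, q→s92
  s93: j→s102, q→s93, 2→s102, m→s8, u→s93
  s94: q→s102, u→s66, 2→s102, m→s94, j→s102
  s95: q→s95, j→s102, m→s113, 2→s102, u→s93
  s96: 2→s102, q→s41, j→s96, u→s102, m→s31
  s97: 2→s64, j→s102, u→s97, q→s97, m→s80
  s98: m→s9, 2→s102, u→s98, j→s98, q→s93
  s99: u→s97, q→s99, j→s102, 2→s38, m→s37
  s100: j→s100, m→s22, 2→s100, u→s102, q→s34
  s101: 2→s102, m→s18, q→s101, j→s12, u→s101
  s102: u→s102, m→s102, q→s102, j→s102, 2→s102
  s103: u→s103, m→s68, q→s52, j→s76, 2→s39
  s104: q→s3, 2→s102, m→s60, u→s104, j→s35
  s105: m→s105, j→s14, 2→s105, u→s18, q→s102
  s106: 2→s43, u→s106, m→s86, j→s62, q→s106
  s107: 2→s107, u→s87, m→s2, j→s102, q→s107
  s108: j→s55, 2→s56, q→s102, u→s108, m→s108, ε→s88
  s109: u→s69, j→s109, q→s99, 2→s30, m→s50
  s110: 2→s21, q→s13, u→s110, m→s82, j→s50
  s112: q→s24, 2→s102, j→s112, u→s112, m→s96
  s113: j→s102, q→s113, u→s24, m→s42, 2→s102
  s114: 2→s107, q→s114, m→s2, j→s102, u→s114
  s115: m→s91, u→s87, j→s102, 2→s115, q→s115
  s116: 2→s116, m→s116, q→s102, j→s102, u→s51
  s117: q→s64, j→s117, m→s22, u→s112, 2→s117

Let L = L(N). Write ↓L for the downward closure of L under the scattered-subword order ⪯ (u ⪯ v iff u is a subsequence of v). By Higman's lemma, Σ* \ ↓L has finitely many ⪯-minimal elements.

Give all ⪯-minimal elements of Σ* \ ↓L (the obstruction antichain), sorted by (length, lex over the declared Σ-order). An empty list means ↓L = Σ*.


|Q|=118, |F|=109, |δ|=565 (9 ε).
min D↑ (109 st, q0=0, F={11}): 0:q→0,2→1,u→0,m→2,j→3 1:q→1,2→1,u→4,m→5,j→6 2:q→2,2→5,u→2,m→7,j→8 3:q→9,2→6,u→10,m→8,j→3 4:q→4,2→11,u→4,m→12,j→13 5:q→5,2→5,u→12,m→14,j→15 6:q→16,2→6,u→17,m→15,j→6 7:q→7,2→14,u→7,m→18,j→19 8:q→20,2→15,u→21,m→19,j→8 9:q→9,2→16,u→9,m→20,j→11 10:q→9,2→22,u→10,m→21,j→23 11:q→11,2→11,u→11,m→11,j→11 12:q→12,2→11,u→12,m→24,j→25 13:q→26,2→11,u→17,m→25,j→13 14:q→14,2→14,u→24,m→27,j→28 15:q→29,2→15,u→30,m→28,j→15 16:q→16,2→16,u→26,m→29,j→11 17:q→26,2→11,u→17,m→30,j→31 18:q→11,2→27,u→18,m→18,j→32 19:q→33,2→28,u→34,m→32,j→19 20:q→20,2→29,u→20,m→33,j→11 21:q→20,2→35,u→21,m→34,j→36 22:q→16,2→22,u→17,m→35,j→37 23:q→38,2→37,u→39,m→36,j→23 24:q→24,2→11,u→24,m→40,j→41 25:q→42,2→11,u→30,m→41,j→25 26:q→26,2→11,u→26,m→42,j→11 27:q→11,2→27,u→40,m→27,j→43 28:q→44,2→28,u→45,m→43,j→28 29:q→29,2→29,u→42,m→44,j→11 30:q→42,2→11,u→30,m→45,j→46 31:q→47,2→11,u→48,m→46,j→31 32:q→11,2→43,u→49,m→32,j→32 33:q→33,2→44,u→33,m→50,j→11 34:q→33,2→51,u→34,m→49,j→52 35:q→29,2→35,u→30,m→51,j→53 36:q→54,2→53,u→55,m→52,j→36 37:q→56,2→37,u→48,m→53,j→37 38:q→38,2→56,u→57,m→54,j→11 39:q→57,2→58,u→39,m→59,j→39 40:q→11,2→11,u→40,m→40,j→60 41:q→61,2→11,u→45,m→60,j→41 42:q→42,2→11,u→42,m→61,j→11 43:q→11,2→43,u→62,m→43,j→43 44:q→44,2→44,u→61,m→63,j→11 45:q→61,2→11,u→45,m→62,j→64 46:q→65,2→11,u→66,m→64,j→46 47:q→47,2→11,u→67,m→65,j→11 48:q→67,2→11,u→48,m→68,j→48 49:q→11,2→69,u→49,m→49,j→70 50:q→11,2→63,u→50,m→50,j→11 51:q→44,2→51,u→45,m→69,j→71 52:q→72,2→71,u→73,m→70,j→52 53:q→74,2→53,u→66,m→71,j→53 54:q→54,2→74,u→75,m→72,j→11 55:q→75,2→76,u→55,m→77,j→55 56:q→56,2→56,u→67,m→74,j→11 57:q→57,2→78,u→57,m→79,j→11 58:q→78,2→58,u→48,m→59,j→58 59:q→79,2→59,u→11,m→77,j→59 60:q→11,2→11,u→62,m→60,j→60 61:q→61,2→11,u→61,m→80,j→11 62:q→11,2→11,u→62,m→62,j→81 63:q→11,2→63,u→80,m→63,j→11 64:q→82,2→11,u→83,m→81,j→64 65:q→65,2→11,u→84,m→82,j→11 66:q→84,2→11,u→66,m→85,j→66 67:q→67,2→11,u→67,m→86,j→11 68:q→86,2→11,u→11,m→85,j→68 69:q→11,2→69,u→62,m→69,j→87 70:q→11,2→87,u→88,m→70,j→70 71:q→89,2→71,u→83,m→87,j→71 72:q→72,2→89,u→90,m→91,j→11 73:q→90,2→92,u→73,m→93,j→73 74:q→74,2→74,u→84,m→89,j→11 75:q→75,2→94,u→75,m→95,j→11 76:q→94,2→76,u→66,m→77,j→76 77:q→95,2→77,u→11,m→93,j→77 78:q→78,2→78,u→67,m→79,j→11 79:q→79,2→79,u→11,m→95,j→11 80:q→11,2→11,u→80,m→80,j→11 81:q→11,2→11,u→96,m→81,j→81 82:q→82,2→11,u→97,m→98,j→11 83:q→97,2→11,u→83,m→99,j→83 84:q→84,2→11,u→84,m→100,j→11 85:q→100,2→11,u→11,m→99,j→85 86:q→86,2→11,u→11,m→100,j→11 87:q→11,2→87,u→96,m→87,j→87 88:q→11,2→101,u→88,m→93,j→88 89:q→89,2→89,u→97,m→102,j→11 90:q→90,2→103,u→90,m→104,j→11 91:q→11,2→102,u→105,m→91,j→11 92:q→103,2→92,u→83,m→93,j→92 93:q→11,2→93,u→11,m→93,j→93 94:q→94,2→94,u→84,m→95,j→11 95:q→95,2→95,u→11,m→104,j→11 96:q→11,2→11,u→96,m→99,j→96 97:q→97,2→11,u→97,m→106,j→11 98:q→11,2→11,u→107,m→98,j→11 99:q→11,2→11,u→11,m→99,j→99 100:q→100,2→11,u→11,m→106,j→11 101:q→11,2→101,u→96,m→93,j→101 102:q→11,2→102,u→107,m→102,j→11 103:q→103,2→103,u→97,m→104,j→11 104:q→11,2→104,u→11,m→104,j→11 105:q→11,2→108,u→105,m→104,j→11 106:q→11,2→11,u→11,m→106,j→11 107:q→11,2→11,u→107,m→106,j→11 108:q→11,2→108,u→107,m→104,j→11.
'2u2': run [113, 79, 40, 1] end={s102} ∉↓L; 3/3 deletions ∈↓L.
'jqj': run [113, 99, 45, 1] end={s102} — reject; 3/3 deletions ∈↓L.
'mmmq': N↓-sim [113, 89, 60, 31, 1] end={s102} rej; 4/4 del acc.
'jujumu': N↓-sim [113, 99, 87, 62, 38, 14, 1] end={s102} — reject; 6/6 single-dels accept.
4 words, ⪯-incomp.

min(Σ*\↓L) = [2u2, jqj, mmmq, jujumu].


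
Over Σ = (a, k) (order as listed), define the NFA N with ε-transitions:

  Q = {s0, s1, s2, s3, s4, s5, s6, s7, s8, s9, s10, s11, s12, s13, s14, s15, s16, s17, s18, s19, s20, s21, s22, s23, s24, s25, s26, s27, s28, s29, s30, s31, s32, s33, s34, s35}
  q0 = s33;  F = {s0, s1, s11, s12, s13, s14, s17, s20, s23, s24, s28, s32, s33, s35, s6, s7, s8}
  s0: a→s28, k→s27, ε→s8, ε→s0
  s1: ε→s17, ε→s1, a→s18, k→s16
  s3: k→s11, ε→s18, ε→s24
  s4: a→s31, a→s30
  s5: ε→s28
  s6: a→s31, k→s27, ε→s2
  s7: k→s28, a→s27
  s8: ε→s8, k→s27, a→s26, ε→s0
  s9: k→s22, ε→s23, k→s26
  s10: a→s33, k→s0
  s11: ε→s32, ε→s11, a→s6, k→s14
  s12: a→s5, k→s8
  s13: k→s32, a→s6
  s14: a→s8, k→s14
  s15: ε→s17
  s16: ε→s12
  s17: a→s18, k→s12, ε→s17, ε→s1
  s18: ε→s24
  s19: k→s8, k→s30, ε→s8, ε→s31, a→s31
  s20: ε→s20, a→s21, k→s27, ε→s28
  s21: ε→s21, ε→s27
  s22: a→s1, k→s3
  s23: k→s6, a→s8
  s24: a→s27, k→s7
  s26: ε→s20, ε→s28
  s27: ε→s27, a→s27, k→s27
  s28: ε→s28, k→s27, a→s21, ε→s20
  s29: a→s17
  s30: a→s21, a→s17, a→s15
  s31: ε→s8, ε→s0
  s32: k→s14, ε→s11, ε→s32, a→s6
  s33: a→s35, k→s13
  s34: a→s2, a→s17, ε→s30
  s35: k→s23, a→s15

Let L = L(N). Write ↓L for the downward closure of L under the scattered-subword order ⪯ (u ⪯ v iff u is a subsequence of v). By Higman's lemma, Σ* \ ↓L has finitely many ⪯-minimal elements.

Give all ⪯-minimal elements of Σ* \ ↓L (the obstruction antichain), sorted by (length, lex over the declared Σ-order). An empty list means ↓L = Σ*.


A = [kak, aaaa, akkk, kkkaaa].

|Q|=36, |F|=17, |δ|=88 (34 ε).
min D↑ (14 st, q0=0, F={10}): 0:a→1,k→2 1:a→3,k→4 2:a→5,k→6 3:a→7,k→8 4:a→9,k→5 5:a→9,k→10 6:a→5,k→11 7:a→10,k→12 8:a→13,k→9 9:a→13,k→10 10:a→10,k→10 11:a→9,k→11 12:a→10,k→13 13:a→10,k→10 [Hopcroft].
'kak': run [26, 19, 11, 1] end={s27} rej; 3/3 del acc.
'aaaa': N↓-sim [26, 21, 17, 9, 2] end={s21,s27} ∉↓L; 4/4 deletions ∈↓L.
'akkk': |S_i|=[26, 21, 15, 10, 1] end={s27} — reject; 4/4 deletions ∈↓L.
'kkkaaa': |S_i|=[26, 19, 13, 8, 7, 5, 2] end={s21,s27} ∉↓L; 6/6 single-dels accept.
4 words, ⪯-incomp.


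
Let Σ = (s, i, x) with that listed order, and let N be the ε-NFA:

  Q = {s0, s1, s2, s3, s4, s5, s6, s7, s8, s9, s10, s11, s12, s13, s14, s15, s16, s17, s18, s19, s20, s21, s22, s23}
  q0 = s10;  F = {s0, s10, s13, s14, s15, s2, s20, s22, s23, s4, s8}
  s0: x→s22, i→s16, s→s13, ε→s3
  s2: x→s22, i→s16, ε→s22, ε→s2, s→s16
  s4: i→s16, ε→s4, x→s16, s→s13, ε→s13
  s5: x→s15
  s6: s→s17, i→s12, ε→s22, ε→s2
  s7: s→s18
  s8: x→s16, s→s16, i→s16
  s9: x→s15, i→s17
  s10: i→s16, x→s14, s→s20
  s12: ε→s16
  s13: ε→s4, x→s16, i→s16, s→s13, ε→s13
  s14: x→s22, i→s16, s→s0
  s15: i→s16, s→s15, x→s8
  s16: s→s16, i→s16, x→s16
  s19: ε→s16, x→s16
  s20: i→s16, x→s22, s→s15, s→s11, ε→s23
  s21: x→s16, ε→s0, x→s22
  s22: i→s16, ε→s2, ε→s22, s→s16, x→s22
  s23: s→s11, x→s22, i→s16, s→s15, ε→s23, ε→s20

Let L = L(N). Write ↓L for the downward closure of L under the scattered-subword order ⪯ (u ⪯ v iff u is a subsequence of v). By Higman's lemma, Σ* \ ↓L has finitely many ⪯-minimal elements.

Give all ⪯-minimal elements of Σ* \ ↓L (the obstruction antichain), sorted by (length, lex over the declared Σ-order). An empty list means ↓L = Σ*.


|Q|=24, |F|=11, |δ|=64 (17 ε).
min D↑ (9 st, q0=0, F={2}): 0:s→1,i→2,x→3 1:s→4,i→2,x→5 2:s→2,i→2,x→2 3:s→6,i→2,x→5 4:s→4,i→2,x→7 5:s→2,i→2,x→5 6:s→8,i→2,x→5 7:s→2,i→2,x→2 8:s→8,i→2,x→2 [Hopcroft].
'i': run [14, 1] end={s16} rej; 1/1 single-dels accept.
'sxs': N↓-sim [14, 12, 4, 1] end={s16} ∉↓L; 3/3 deletions ∈↓L.
'xxs': |S_i|=[14, 9, 3, 1] end={s16} ∉↓L; 3/3 deletions ∈↓L.
'ssxx': |S_i|=[14, 12, 6, 2, 1] end={s16} ∉↓L; 4/4 single-dels accept.
'xssx': |S_i|=[14, 9, 7, 3, 1] end={s16} ∉↓L; 4/4 del acc.
5 obstructions.

min(Σ*\↓L) = [i, sxs, xxs, ssxx, xssx].
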